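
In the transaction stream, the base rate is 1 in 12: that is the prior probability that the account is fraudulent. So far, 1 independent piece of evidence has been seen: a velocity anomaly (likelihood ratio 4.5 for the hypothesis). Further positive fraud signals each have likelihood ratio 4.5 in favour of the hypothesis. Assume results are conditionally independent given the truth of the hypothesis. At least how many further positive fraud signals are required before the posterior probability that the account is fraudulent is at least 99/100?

4

Prior odds = (1/12)/(11/12) = 1/11.
Bayes factor of the evidence already in hand = 4.5.
Odds after that evidence = (1/11) × 4.5 = 9/22.
Target odds = 0.99/0.01 = 99.
Need 4.5ⁿ ≥ 99 ÷ (9/22) = 242.
4.5³ = 91.125 falls short of 242 but 4.5⁴ = 410.0625 reaches it, so n = 4.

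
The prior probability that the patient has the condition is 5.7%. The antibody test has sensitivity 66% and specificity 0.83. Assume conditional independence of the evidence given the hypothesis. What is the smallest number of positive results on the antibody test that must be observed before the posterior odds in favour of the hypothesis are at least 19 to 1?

Prior odds: 0.057 ÷ 0.943 = 57/943.
False-positive rate = 1 − 0.83 = 0.17; likelihood ratio of a positive = 0.66/0.17 = 66/17.
Target odds = 19.
Require (66/17)ⁿ ≥ 19 ÷ (57/943) = 943/3.
(66/17)⁴ = 18974736/83521 falls short of 943/3 but (66/17)⁵ ≈882.013 reaches it, so n = 5.

5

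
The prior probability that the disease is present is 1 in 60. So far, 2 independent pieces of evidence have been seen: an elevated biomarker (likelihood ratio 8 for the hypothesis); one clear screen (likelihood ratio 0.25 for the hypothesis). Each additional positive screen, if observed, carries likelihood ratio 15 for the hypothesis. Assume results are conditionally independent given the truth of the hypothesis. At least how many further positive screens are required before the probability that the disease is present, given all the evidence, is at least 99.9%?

Prior odds = (1/60)/(59/60) = 1/59.
Combined Bayes factor of the evidence already in hand = 8 × 0.25 = 2.
Odds after that evidence = (1/59) × 2 = 2/59.
Target odds = 0.999/0.001 = 999.
Need 15ⁿ ≥ 999 ÷ (2/59) = 29470.5.
15³ = 3375 falls short of 29470.5 but 15⁴ = 50625 reaches it, so n = 4.

4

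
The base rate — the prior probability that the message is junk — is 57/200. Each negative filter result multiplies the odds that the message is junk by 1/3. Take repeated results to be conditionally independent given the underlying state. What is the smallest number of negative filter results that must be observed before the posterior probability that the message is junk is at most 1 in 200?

Prior odds: 0.285 ÷ 0.715 = 57/143.
Likelihood ratio per negative filter result = 1/3.
Target posterior odds = 0.005/0.995 = 1/199.
Need (57/143) × (1/3)ⁿ ≤ 1/199, i.e. (1/3)ⁿ ≤ 143/11343.
(1/3)³ = 1/27 is still above 143/11343 but (1/3)⁴ = 1/81 is at or below it, so n = 4.

4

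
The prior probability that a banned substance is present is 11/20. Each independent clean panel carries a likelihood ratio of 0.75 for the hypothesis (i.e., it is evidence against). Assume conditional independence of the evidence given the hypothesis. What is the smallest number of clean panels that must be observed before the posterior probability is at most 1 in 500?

23

Prior odds = 0.55/0.45 = 11/9.
Likelihood ratio per clean panel = 0.75.
Target posterior odds = 0.002/0.998 = 1/499.
Need (11/9) × 0.75ⁿ ≤ 1/499, i.e. 0.75ⁿ ≤ 9/5489.
0.75²² ≈0.00178381 is still above 9/5489 but 0.75²³ ≈0.00133786 is at or below it, so n = 23.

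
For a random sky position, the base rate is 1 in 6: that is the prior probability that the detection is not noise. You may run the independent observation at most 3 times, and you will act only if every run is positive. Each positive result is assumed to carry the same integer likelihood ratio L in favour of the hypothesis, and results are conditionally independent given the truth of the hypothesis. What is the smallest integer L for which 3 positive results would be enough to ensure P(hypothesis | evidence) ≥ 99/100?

8

Prior odds = (1/6)/(5/6) = 0.2.
Target odds = 0.99/0.01 = 99.
Need L³ ≥ 99 ÷ 0.2 = 495.
7³ = 343 < 495 ≤ 512 = 8³, so L = 8.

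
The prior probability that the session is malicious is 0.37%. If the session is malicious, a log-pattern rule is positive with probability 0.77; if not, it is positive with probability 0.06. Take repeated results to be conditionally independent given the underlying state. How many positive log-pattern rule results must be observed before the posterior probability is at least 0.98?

Prior odds: 0.0037 ÷ 0.9963 = 37/9963.
Likelihood ratio of a positive = 0.77/0.06 = 77/6.
Target odds: 0.98 ÷ 0.02 = 49.
Require (77/6)ⁿ ≥ 49 ÷ (37/9963) = 488187/37.
(77/6)³ = 456533/216 falls short of 488187/37 but (77/6)⁴ = 35153041/1296 reaches it, so n = 4.

4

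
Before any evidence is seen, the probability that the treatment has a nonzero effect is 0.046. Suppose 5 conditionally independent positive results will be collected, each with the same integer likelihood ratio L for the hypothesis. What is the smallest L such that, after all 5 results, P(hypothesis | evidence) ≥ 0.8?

Prior odds = 0.046/0.954 = 23/477.
Target odds = 0.8/0.2 = 4.
Need L⁵ ≥ 4 ÷ (23/477) = 1908/23.
2⁵ = 32 < 1908/23 ≤ 243 = 3⁵, so L = 3.

3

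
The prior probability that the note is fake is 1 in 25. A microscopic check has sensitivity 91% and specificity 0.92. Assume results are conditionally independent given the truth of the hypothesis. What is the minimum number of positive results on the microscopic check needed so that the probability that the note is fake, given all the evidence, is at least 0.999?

Prior odds = 0.04/0.96 = 1/24.
False-positive rate = 1 − 0.92 = 0.08; likelihood ratio of a positive = 0.91/0.08 = 11.375.
Target posterior odds = 0.999/0.001 = 999.
Need (1/24) × 11.375ⁿ ≥ 999, i.e. 11.375ⁿ ≥ 23976.
11.375⁴ = 68574961/4096 falls short of 23976 but 11.375⁵ ≈190439 reaches it, so n = 5.

5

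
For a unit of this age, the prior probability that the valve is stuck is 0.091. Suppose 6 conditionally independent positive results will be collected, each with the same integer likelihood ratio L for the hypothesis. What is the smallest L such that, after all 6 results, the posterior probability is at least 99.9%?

Prior odds = 0.091/0.909 = 91/909.
Target odds = 0.999/0.001 = 999.
Need L⁶ ≥ 999 ÷ (91/909) = 908091/91.
4⁶ = 4096 < 908091/91 ≤ 15625 = 5⁶, so L = 5.

5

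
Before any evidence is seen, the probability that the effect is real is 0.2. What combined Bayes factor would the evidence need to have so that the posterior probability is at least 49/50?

196

Prior odds = 0.2/0.8 = 0.25.
Target odds = 0.98/0.02 = 49.
Required Bayes factor = 49 ÷ 0.25 = 196.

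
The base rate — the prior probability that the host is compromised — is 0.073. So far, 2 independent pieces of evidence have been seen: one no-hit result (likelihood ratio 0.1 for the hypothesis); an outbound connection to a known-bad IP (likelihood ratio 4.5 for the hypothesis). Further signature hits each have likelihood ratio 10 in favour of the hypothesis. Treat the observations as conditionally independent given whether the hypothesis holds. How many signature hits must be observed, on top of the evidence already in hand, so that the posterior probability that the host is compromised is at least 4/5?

Prior odds = 0.073/0.927 = 73/927.
Combined Bayes factor of the evidence already in hand = 0.1 × 4.5 = 0.45.
Odds after that evidence = (73/927) × 0.45 = 73/2060.
Target odds = 0.8/0.2 = 4.
Need 10ⁿ ≥ 4 ÷ (73/2060) = 8240/73.
10² = 100 falls short of 8240/73 but 10³ = 1000 reaches it, so n = 3.

3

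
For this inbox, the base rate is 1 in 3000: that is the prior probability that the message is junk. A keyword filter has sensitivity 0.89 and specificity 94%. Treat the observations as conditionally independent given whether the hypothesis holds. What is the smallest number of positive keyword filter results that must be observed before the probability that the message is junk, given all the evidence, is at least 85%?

4

Prior odds = (1/3000)/(2999/3000) = 1/2999.
False-positive rate = 1 − 0.94 = 0.06; likelihood ratio of a positive = 0.89/0.06 = 89/6.
Target odds: 0.85 ÷ 0.15 = 17/3.
Need (1/2999) × (89/6)ⁿ ≥ 17/3, i.e. (89/6)ⁿ ≥ 50983/3.
(89/6)³ = 704969/216 falls short of 50983/3 but (89/6)⁴ = 62742241/1296 reaches it, so n = 4.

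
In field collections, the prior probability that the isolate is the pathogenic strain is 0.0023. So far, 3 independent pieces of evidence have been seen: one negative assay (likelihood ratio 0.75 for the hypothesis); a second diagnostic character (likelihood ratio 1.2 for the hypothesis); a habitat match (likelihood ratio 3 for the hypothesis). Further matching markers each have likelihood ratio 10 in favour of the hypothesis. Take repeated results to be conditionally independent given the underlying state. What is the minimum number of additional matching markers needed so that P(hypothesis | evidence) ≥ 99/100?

5

Prior odds = 0.0023/0.9977 = 23/9977.
Combined Bayes factor of the evidence already in hand = 0.75 × 1.2 × 3 = 2.7.
Odds after that evidence = (23/9977) × 2.7 = 621/99770.
Target odds = 0.99/0.01 = 99.
Need 10ⁿ ≥ 99 ÷ (621/99770) = 1097470/69.
10⁴ = 10000 falls short of 1097470/69 but 10⁵ = 100000 reaches it, so n = 5.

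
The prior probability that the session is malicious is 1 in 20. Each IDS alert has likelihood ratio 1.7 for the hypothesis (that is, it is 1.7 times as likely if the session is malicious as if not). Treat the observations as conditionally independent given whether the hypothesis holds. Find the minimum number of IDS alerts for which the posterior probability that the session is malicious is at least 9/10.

10

Prior odds: 0.05 ÷ 0.95 = 1/19.
Likelihood ratio per IDS alert = 1.7.
Target posterior odds = 0.9/0.1 = 9.
Require 1.7ⁿ ≥ 9 ÷ (1/19) = 171.
1.7⁹ ≈118.588 falls short of 171 but 1.7¹⁰ ≈201.599 reaches it, so n = 10.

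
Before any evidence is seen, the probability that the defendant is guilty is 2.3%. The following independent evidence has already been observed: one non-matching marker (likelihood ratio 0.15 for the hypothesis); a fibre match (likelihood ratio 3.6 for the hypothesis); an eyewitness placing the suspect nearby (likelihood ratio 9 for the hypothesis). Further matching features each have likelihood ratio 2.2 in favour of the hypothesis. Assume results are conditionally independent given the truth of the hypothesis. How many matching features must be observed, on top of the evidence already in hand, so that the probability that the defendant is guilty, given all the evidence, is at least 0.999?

Prior odds = 0.023/0.977 = 23/977.
Combined Bayes factor of the evidence already in hand = 0.15 × 3.6 × 9 = 4.86.
Odds after that evidence = (23/977) × 4.86 = 5589/48850.
Target odds = 0.999/0.001 = 999.
Need 2.2ⁿ ≥ 999 ÷ (5589/48850) = 1807450/207.
2.2¹¹ ≈5843.18 falls short of 1807450/207 but 2.2¹² ≈12855 reaches it, so n = 12.

12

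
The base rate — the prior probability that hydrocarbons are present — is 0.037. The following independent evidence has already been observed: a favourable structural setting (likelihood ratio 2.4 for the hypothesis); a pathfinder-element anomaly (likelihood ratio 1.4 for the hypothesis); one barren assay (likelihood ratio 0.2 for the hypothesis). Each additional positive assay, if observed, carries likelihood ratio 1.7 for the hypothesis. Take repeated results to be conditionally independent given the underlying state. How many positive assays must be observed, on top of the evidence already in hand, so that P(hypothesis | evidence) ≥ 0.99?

Prior odds = 0.037/0.963 = 37/963.
Combined Bayes factor of the evidence already in hand = 2.4 × 1.4 × 0.2 = 0.672.
Odds after that evidence = (37/963) × 0.672 = 1036/40125.
Target odds = 0.99/0.01 = 99.
Need 1.7ⁿ ≥ 99 ÷ (1036/40125) = 3972375/1036.
1.7¹⁵ ≈2862.42 falls short of 3972375/1036 but 1.7¹⁶ ≈4866.12 reaches it, so n = 16.

16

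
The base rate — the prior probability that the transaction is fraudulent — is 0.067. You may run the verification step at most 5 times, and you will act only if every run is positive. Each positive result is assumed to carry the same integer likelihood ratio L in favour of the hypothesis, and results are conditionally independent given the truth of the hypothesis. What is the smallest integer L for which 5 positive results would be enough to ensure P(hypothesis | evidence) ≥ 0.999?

7

Prior odds = 0.067/0.933 = 67/933.
Target odds = 0.999/0.001 = 999.
Need L⁵ ≥ 999 ÷ (67/933) = 932067/67.
6⁵ = 7776 < 932067/67 ≤ 16807 = 7⁵, so L = 7.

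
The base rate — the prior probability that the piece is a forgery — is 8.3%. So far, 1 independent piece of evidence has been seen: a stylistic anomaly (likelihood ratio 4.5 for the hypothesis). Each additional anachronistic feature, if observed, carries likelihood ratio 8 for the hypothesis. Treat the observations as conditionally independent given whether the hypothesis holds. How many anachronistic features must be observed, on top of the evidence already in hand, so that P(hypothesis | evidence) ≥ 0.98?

3

Prior odds = 0.083/0.917 = 83/917.
Bayes factor of the evidence already in hand = 4.5.
Odds after that evidence = (83/917) × 4.5 = 747/1834.
Target odds = 0.98/0.02 = 49.
Need 8ⁿ ≥ 49 ÷ (747/1834) = 89866/747.
8² = 64 falls short of 89866/747 but 8³ = 512 reaches it, so n = 3.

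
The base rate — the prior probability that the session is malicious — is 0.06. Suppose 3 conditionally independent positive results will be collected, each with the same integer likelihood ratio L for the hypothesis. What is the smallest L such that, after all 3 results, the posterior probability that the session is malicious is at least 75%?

4

Prior odds = 0.06/0.94 = 3/47.
Target odds = 0.75/0.25 = 3.
Need L³ ≥ 3 ÷ (3/47) = 47.
3³ = 27 < 47 ≤ 64 = 4³, so L = 4.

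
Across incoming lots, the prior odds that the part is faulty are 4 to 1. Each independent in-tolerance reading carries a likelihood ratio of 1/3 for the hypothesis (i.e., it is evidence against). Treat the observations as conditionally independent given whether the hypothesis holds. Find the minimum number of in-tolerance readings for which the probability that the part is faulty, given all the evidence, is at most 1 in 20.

4

Prior odds = 4.
Likelihood ratio per in-tolerance reading = 1/3.
Target odds: 0.05 ÷ 0.95 = 1/19.
Need 4 × (1/3)ⁿ ≤ 1/19, i.e. (1/3)ⁿ ≤ 1/76.
(1/3)³ = 1/27 is still above 1/76 but (1/3)⁴ = 1/81 is at or below it, so n = 4.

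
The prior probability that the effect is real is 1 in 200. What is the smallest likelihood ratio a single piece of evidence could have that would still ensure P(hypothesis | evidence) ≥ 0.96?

4776

Prior odds = 0.005/0.995 = 1/199.
Target odds = 0.96/0.04 = 24.
Required Bayes factor = 24 ÷ (1/199) = 4776.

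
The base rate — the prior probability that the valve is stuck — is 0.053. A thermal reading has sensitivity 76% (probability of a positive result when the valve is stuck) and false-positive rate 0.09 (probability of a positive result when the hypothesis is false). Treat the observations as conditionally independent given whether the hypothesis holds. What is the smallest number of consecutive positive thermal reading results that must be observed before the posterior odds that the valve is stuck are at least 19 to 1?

3

Prior odds = 0.053/0.947 = 53/947.
Likelihood ratio of a positive result = 0.76/0.09 = 76/9.
Target odds = 19.
Need (53/947) × (76/9)ⁿ ≥ 19, i.e. (76/9)ⁿ ≥ 17993/53.
(76/9)² = 5776/81 falls short of 17993/53 but (76/9)³ = 438976/729 reaches it, so n = 3.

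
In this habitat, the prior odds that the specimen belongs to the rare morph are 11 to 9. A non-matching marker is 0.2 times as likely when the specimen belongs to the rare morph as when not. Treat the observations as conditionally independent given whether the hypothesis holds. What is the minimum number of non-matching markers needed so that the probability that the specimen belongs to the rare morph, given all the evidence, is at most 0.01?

3

Prior odds = 11/9.
Likelihood ratio per non-matching marker = 0.2.
Target odds: 0.01 ÷ 0.99 = 1/99.
Need (11/9) × 0.2ⁿ ≤ 1/99, i.e. 0.2ⁿ ≤ 1/121.
0.2² = 0.04 is still above 1/121 but 0.2³ = 0.008 is at or below it, so n = 3.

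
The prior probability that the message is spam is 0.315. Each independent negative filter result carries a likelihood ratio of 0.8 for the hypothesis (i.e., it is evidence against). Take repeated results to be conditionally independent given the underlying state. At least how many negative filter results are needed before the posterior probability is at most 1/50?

Prior odds: 0.315 ÷ 0.685 = 63/137.
Likelihood ratio per negative filter result = 0.8.
Target posterior odds = 0.02/0.98 = 1/49.
Require 0.8ⁿ ≤ 1/49 ÷ (63/137) = 137/3087.
0.8¹³ ≈0.0549756 is still above 137/3087 but 0.8¹⁴ ≈0.0439805 is at or below it, so n = 14.

14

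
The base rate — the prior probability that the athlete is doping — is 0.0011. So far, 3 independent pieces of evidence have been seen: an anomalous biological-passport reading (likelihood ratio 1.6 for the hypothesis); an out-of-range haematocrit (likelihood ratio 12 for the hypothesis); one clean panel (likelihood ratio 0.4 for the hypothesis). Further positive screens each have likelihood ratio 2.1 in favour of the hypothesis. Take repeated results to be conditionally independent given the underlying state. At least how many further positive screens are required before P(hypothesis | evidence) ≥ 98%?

12

Prior odds = 0.0011/0.9989 = 11/9989.
Combined Bayes factor of the evidence already in hand = 1.6 × 12 × 0.4 = 7.68.
Odds after that evidence = (11/9989) × 7.68 = 2112/249725.
Target odds = 0.98/0.02 = 49.
Need 2.1ⁿ ≥ 49 ÷ (2112/249725) = 12236525/2112.
2.1¹¹ ≈3502.78 falls short of 12236525/2112 but 2.1¹² ≈7355.83 reaches it, so n = 12.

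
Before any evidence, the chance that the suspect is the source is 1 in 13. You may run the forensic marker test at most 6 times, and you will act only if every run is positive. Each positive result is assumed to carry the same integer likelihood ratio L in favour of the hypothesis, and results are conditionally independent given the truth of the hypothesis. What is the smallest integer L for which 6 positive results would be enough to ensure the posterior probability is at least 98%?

3

Prior odds = (1/13)/(12/13) = 1/12.
Target odds = 0.98/0.02 = 49.
Need L⁶ ≥ 49 ÷ (1/12) = 588.
2⁶ = 64 < 588 ≤ 729 = 3⁶, so L = 3.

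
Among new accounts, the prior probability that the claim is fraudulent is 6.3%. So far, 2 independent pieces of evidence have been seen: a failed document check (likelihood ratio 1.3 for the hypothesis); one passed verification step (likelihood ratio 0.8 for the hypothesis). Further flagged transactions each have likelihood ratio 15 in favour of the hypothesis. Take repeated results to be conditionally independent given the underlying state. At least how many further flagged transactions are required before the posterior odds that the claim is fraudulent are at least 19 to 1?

Prior odds = 0.063/0.937 = 63/937.
Combined Bayes factor of the evidence already in hand = 1.3 × 0.8 = 1.04.
Odds after that evidence = (63/937) × 1.04 = 1638/23425.
Target odds = 19.
Need 15ⁿ ≥ 19 ÷ (1638/23425) = 445075/1638.
15² = 225 falls short of 445075/1638 but 15³ = 3375 reaches it, so n = 3.

3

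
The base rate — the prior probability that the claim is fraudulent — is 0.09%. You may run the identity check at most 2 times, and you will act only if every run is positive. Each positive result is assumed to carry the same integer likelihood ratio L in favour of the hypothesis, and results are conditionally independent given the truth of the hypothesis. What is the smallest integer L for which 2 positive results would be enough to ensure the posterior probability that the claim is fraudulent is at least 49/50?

Prior odds = 0.0009/0.9991 = 9/9991.
Target odds = 0.98/0.02 = 49.
Need L² ≥ 49 ÷ (9/9991) = 489559/9.
233² = 54289 < 489559/9 ≤ 54756 = 234², so L = 234.

234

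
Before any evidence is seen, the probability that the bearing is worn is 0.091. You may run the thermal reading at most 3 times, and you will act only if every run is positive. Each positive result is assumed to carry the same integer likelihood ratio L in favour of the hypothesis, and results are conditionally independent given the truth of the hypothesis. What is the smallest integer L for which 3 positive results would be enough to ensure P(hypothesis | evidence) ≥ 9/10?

5

Prior odds = 0.091/0.909 = 91/909.
Target odds = 0.9/0.1 = 9.
Need L³ ≥ 9 ÷ (91/909) = 8181/91.
4³ = 64 < 8181/91 ≤ 125 = 5³, so L = 5.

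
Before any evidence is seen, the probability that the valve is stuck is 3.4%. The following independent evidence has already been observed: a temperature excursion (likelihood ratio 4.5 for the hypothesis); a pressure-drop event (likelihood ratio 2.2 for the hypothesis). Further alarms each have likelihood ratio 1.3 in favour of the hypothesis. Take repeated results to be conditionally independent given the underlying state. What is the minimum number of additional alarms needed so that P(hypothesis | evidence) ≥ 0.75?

9

Prior odds = 0.034/0.966 = 17/483.
Combined Bayes factor of the evidence already in hand = 4.5 × 2.2 = 9.9.
Odds after that evidence = (17/483) × 9.9 = 561/1610.
Target odds = 0.75/0.25 = 3.
Need 1.3ⁿ ≥ 3 ÷ (561/1610) = 1610/187.
1.3⁸ = 815730721/100000000 falls short of 1610/187 but 1.3⁹ ≈10.6045 reaches it, so n = 9.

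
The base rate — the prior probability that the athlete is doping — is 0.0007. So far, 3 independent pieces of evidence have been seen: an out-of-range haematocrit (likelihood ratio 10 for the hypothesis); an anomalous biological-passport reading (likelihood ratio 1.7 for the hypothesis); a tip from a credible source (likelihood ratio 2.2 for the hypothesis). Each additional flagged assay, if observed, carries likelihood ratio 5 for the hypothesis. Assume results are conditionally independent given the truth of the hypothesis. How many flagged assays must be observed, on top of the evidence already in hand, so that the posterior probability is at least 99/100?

6

Prior odds = 0.0007/0.9993 = 7/9993.
Combined Bayes factor of the evidence already in hand = 10 × 1.7 × 2.2 = 37.4.
Odds after that evidence = (7/9993) × 37.4 = 1309/49965.
Target odds = 0.99/0.01 = 99.
Need 5ⁿ ≥ 99 ÷ (1309/49965) = 449685/119.
5⁵ = 3125 falls short of 449685/119 but 5⁶ = 15625 reaches it, so n = 6.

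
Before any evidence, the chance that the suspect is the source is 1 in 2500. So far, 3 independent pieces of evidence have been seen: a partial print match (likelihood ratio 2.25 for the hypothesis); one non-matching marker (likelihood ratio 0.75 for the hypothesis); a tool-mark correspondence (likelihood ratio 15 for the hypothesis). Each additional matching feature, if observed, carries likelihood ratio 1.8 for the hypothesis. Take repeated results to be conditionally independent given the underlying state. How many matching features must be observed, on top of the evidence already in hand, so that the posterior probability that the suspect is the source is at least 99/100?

Prior odds = 0.0004/0.9996 = 1/2499.
Combined Bayes factor of the evidence already in hand = 2.25 × 0.75 × 15 = 25.3125.
Odds after that evidence = (1/2499) × 25.3125 = 135/13328.
Target odds = 0.99/0.01 = 99.
Need 1.8ⁿ ≥ 99 ÷ (135/13328) = 146608/15.
1.8¹⁵ ≈6746.64 falls short of 146608/15 but 1.8¹⁶ ≈12144 reaches it, so n = 16.

16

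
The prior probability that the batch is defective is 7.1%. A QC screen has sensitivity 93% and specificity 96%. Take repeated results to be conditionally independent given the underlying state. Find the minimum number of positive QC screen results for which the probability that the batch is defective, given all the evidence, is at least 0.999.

Prior odds: 0.071 ÷ 0.929 = 71/929.
False-positive rate = 1 − 0.96 = 0.04; likelihood ratio of a positive = 0.93/0.04 = 23.25.
Target posterior odds = 0.999/0.001 = 999.
Require 23.25ⁿ ≥ 999 ÷ (71/929) = 928071/71.
23.25³ = 804357/64 falls short of 928071/71 but 23.25⁴ = 74805201/256 reaches it, so n = 4.

4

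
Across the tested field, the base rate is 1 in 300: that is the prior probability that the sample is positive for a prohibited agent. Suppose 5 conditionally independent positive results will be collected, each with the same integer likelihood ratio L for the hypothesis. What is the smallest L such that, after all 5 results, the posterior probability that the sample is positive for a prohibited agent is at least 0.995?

Prior odds = (1/300)/(299/300) = 1/299.
Target odds = 0.995/0.005 = 199.
Need L⁵ ≥ 199 ÷ (1/299) = 59501.
9⁵ = 59049 < 59501 ≤ 100000 = 10⁵, so L = 10.

10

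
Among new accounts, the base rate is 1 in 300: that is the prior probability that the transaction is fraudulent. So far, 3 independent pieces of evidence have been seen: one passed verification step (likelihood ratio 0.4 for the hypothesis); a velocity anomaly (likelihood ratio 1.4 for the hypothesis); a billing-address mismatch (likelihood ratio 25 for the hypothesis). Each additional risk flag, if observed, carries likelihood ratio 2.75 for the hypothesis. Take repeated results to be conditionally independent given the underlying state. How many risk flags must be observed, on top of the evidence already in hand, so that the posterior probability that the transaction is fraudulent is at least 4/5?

Prior odds = (1/300)/(299/300) = 1/299.
Combined Bayes factor of the evidence already in hand = 0.4 × 1.4 × 25 = 14.
Odds after that evidence = (1/299) × 14 = 14/299.
Target odds = 0.8/0.2 = 4.
Need 2.75ⁿ ≥ 4 ÷ (14/299) = 598/7.
2.75⁴ = 57.19140625 falls short of 598/7 but 2.75⁵ = 161051/1024 reaches it, so n = 5.

5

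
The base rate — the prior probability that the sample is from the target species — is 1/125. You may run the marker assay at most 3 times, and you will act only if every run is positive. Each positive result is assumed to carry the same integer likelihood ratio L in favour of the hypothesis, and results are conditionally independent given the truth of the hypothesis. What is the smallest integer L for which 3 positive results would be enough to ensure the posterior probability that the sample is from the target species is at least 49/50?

Prior odds = 0.008/0.992 = 1/124.
Target odds = 0.98/0.02 = 49.
Need L³ ≥ 49 ÷ (1/124) = 6076.
18³ = 5832 < 6076 ≤ 6859 = 19³, so L = 19.

19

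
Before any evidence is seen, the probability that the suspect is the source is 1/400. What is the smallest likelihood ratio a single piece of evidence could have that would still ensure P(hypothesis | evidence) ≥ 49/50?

19551

Prior odds = 0.0025/0.9975 = 1/399.
Target odds = 0.98/0.02 = 49.
Required Bayes factor = 49 ÷ (1/399) = 19551.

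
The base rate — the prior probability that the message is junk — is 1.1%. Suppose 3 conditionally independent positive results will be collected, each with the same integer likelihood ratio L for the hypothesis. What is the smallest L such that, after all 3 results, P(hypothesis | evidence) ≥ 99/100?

21

Prior odds = 0.011/0.989 = 11/989.
Target odds = 0.99/0.01 = 99.
Need L³ ≥ 99 ÷ (11/989) = 8901.
20³ = 8000 < 8901 ≤ 9261 = 21³, so L = 21.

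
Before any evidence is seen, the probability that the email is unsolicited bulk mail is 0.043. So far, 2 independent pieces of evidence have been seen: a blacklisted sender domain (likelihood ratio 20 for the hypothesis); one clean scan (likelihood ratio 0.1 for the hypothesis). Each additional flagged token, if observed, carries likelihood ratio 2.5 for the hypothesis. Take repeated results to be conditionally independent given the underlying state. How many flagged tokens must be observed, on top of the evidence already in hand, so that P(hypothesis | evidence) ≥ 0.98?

7

Prior odds = 0.043/0.957 = 43/957.
Combined Bayes factor of the evidence already in hand = 20 × 0.1 = 2.
Odds after that evidence = (43/957) × 2 = 86/957.
Target odds = 0.98/0.02 = 49.
Need 2.5ⁿ ≥ 49 ÷ (86/957) = 46893/86.
2.5⁶ = 244.140625 falls short of 46893/86 but 2.5⁷ = 610.3515625 reaches it, so n = 7.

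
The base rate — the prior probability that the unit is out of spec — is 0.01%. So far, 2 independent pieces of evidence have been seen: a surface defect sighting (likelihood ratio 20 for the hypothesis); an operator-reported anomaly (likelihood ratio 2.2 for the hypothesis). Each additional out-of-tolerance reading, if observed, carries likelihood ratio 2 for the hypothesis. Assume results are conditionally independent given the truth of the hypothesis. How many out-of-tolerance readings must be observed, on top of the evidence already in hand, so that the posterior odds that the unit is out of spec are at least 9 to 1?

Prior odds = 0.0001/0.9999 = 1/9999.
Combined Bayes factor of the evidence already in hand = 20 × 2.2 = 44.
Odds after that evidence = (1/9999) × 44 = 4/909.
Target odds = 9.
Need 2ⁿ ≥ 9 ÷ (4/909) = 2045.25.
2¹⁰ = 1024 falls short of 2045.25 but 2¹¹ = 2048 reaches it, so n = 11.

11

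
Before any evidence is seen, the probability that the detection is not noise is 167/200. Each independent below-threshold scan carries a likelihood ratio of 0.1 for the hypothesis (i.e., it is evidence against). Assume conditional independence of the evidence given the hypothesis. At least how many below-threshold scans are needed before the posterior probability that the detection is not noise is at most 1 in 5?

2

Prior odds: 0.835 ÷ 0.165 = 167/33.
Likelihood ratio per below-threshold scan = 0.1.
Target odds: 0.2 ÷ 0.8 = 0.25.
Require 0.1ⁿ ≤ 0.25 ÷ (167/33) = 33/668.
0.1¹ = 0.1 is still above 33/668 but 0.1² = 0.01 is at or below it, so n = 2.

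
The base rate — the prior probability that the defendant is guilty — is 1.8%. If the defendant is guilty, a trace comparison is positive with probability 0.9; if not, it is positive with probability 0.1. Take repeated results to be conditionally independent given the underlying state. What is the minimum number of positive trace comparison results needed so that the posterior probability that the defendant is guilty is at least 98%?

Prior odds = 0.018/0.982 = 9/491.
Likelihood ratio of a positive = 0.9/0.1 = 9.
Target odds: 0.98 ÷ 0.02 = 49.
Need (9/491) × 9ⁿ ≥ 49, i.e. 9ⁿ ≥ 24059/9.
9³ = 729 falls short of 24059/9 but 9⁴ = 6561 reaches it, so n = 4.

4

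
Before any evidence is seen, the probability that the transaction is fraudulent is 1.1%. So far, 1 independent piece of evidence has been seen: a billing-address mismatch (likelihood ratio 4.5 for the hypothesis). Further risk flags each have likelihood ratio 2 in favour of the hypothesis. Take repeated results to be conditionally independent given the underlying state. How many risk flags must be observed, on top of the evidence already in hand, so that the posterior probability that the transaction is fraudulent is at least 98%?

10

Prior odds = 0.011/0.989 = 11/989.
Bayes factor of the evidence already in hand = 4.5.
Odds after that evidence = (11/989) × 4.5 = 99/1978.
Target odds = 0.98/0.02 = 49.
Need 2ⁿ ≥ 49 ÷ (99/1978) = 96922/99.
2⁹ = 512 falls short of 96922/99 but 2¹⁰ = 1024 reaches it, so n = 10.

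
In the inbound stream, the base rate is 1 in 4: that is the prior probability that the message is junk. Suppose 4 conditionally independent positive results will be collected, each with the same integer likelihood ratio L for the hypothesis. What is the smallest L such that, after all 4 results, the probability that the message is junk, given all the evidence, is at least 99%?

Prior odds = 0.25/0.75 = 1/3.
Target odds = 0.99/0.01 = 99.
Need L⁴ ≥ 99 ÷ (1/3) = 297.
4⁴ = 256 < 297 ≤ 625 = 5⁴, so L = 5.

5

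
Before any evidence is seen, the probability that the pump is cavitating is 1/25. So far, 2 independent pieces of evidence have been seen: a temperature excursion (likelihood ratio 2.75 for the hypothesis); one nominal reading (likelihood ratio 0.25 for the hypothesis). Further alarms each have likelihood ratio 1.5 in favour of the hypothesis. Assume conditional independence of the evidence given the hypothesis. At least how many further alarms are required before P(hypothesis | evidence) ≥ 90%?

15

Prior odds = 0.04/0.96 = 1/24.
Combined Bayes factor of the evidence already in hand = 2.75 × 0.25 = 0.6875.
Odds after that evidence = (1/24) × 0.6875 = 11/384.
Target odds = 0.9/0.1 = 9.
Need 1.5ⁿ ≥ 9 ÷ (11/384) = 3456/11.
1.5¹⁴ = 4782969/16384 falls short of 3456/11 but 1.5¹⁵ = 14348907/32768 reaches it, so n = 15.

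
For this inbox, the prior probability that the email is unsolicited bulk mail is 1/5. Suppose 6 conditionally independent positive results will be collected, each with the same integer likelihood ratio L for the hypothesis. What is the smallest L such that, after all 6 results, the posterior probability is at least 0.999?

4

Prior odds = 0.2/0.8 = 0.25.
Target odds = 0.999/0.001 = 999.
Need L⁶ ≥ 999 ÷ 0.25 = 3996.
3⁶ = 729 < 3996 ≤ 4096 = 4⁶, so L = 4.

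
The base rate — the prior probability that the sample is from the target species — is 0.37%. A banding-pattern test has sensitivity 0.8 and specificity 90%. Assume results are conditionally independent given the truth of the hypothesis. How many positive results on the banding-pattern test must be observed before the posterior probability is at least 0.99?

Prior odds = 0.0037/0.9963 = 37/9963.
False-positive rate = 1 − 0.9 = 0.1; likelihood ratio of a positive = 0.8/0.1 = 8.
Target odds: 0.99 ÷ 0.01 = 99.
Need (37/9963) × 8ⁿ ≥ 99, i.e. 8ⁿ ≥ 986337/37.
8⁴ = 4096 falls short of 986337/37 but 8⁵ = 32768 reaches it, so n = 5.

5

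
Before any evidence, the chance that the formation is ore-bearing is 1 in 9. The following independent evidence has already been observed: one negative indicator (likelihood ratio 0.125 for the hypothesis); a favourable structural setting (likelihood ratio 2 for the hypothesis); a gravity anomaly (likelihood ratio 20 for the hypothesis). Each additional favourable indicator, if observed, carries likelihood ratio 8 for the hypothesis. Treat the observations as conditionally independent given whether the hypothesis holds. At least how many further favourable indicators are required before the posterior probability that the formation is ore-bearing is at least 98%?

3

Prior odds = (1/9)/(8/9) = 0.125.
Combined Bayes factor of the evidence already in hand = 0.125 × 2 × 20 = 5.
Odds after that evidence = 0.125 × 5 = 0.625.
Target odds = 0.98/0.02 = 49.
Need 8ⁿ ≥ 49 ÷ 0.625 = 78.4.
8² = 64 falls short of 78.4 but 8³ = 512 reaches it, so n = 3.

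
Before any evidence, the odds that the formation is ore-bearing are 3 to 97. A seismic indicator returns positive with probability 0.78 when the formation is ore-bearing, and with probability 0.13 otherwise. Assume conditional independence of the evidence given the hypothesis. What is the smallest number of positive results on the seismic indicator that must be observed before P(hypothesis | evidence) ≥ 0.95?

4

Prior odds = 3/97.
Likelihood ratio of a positive result = 0.78/0.13 = 6.
Target odds: 0.95 ÷ 0.05 = 19.
Need (3/97) × 6ⁿ ≥ 19, i.e. 6ⁿ ≥ 1843/3.
6³ = 216 falls short of 1843/3 but 6⁴ = 1296 reaches it, so n = 4.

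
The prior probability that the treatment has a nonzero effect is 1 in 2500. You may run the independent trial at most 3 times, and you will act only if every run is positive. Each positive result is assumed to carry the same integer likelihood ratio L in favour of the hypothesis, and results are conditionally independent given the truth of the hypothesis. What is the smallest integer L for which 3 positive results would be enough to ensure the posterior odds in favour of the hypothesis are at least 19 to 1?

37

Prior odds = 0.0004/0.9996 = 1/2499.
Target odds = 19.
Need L³ ≥ 19 ÷ (1/2499) = 47481.
36³ = 46656 < 47481 ≤ 50653 = 37³, so L = 37.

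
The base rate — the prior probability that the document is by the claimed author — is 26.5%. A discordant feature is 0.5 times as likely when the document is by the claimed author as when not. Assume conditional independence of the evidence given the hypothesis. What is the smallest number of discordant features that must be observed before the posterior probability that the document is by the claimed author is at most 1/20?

3

Prior odds = 0.265/0.735 = 53/147.
Likelihood ratio per discordant feature = 0.5.
Target posterior odds = 0.05/0.95 = 1/19.
Require 0.5ⁿ ≤ 1/19 ÷ (53/147) = 147/1007.
0.5² = 0.25 is still above 147/1007 but 0.5³ = 0.125 is at or below it, so n = 3.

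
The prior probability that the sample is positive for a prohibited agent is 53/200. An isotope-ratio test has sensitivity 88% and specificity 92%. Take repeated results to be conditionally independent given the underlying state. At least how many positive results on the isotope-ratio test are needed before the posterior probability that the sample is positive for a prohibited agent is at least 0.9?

Prior odds = 0.265/0.735 = 53/147.
False-positive rate = 1 − 0.92 = 0.08; likelihood ratio of a positive = 0.88/0.08 = 11.
Target odds: 0.9 ÷ 0.1 = 9.
Require 11ⁿ ≥ 9 ÷ (53/147) = 1323/53.
11¹ = 11 falls short of 1323/53 but 11² = 121 reaches it, so n = 2.

2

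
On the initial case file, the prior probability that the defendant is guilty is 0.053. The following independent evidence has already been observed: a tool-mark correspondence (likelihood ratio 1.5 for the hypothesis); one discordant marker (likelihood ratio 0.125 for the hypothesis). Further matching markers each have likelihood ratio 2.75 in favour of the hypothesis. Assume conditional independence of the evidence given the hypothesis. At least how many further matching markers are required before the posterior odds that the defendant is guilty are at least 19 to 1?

8

Prior odds = 0.053/0.947 = 53/947.
Combined Bayes factor of the evidence already in hand = 1.5 × 0.125 = 0.1875.
Odds after that evidence = (53/947) × 0.1875 = 159/15152.
Target odds = 19.
Need 2.75ⁿ ≥ 19 ÷ (159/15152) = 287888/159.
2.75⁷ = 19487171/16384 falls short of 287888/159 but 2.75⁸ = 214358881/65536 reaches it, so n = 8.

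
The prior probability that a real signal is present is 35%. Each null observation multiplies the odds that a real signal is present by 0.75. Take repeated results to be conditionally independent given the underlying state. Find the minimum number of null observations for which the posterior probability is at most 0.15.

4

Prior odds = 0.35/0.65 = 7/13.
Likelihood ratio per null observation = 0.75.
Target posterior odds = 0.15/0.85 = 3/17.
Require 0.75ⁿ ≤ 3/17 ÷ (7/13) = 39/119.
0.75³ = 0.421875 is still above 39/119 but 0.75⁴ = 0.31640625 is at or below it, so n = 4.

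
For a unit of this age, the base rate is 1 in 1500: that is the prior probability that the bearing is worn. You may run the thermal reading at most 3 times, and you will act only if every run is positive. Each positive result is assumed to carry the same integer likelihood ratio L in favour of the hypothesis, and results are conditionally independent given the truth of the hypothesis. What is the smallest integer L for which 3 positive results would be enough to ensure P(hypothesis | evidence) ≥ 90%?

24

Prior odds = (1/1500)/(1499/1500) = 1/1499.
Target odds = 0.9/0.1 = 9.
Need L³ ≥ 9 ÷ (1/1499) = 13491.
23³ = 12167 < 13491 ≤ 13824 = 24³, so L = 24.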